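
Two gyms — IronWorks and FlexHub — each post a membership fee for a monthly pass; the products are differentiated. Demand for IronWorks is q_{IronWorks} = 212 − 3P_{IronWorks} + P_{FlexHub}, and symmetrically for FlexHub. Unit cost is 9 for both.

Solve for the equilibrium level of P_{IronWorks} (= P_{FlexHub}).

47.8

IronWorks's profit: π = (P_{IronWorks} − 9)(212 − 3P_{IronWorks} + P_{FlexHub}).
∂π/∂P_{IronWorks} = 239 − 6P_{IronWorks} + P_{FlexHub} = 0 ⇒ P_{IronWorks} = 239/6 + (1/6)P_{FlexHub}.
By symmetry P_{FlexHub} = P_{IronWorks}; substituting into the reaction function, (5/6)P_{IronWorks} = 239/6 and P_{IronWorks} = 47.8.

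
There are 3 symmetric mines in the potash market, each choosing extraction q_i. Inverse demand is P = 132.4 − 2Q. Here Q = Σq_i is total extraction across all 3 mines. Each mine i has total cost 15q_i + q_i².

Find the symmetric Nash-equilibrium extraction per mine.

11.74

A representative mine's profit is π_i = q_i(132.4 − 2Q) − 15q_i − q_i², with Q = q_i + Σ_{j≠i} q_j.
First-order condition: 117.4 − 6q_i − 2Σ_{j≠i} q_j = 0.
In a symmetric equilibrium every mine chooses the same q, so Σ_{j≠i} q_j = 2q. The condition becomes 117.4 − 10q = 0, giving q = 117.4/10 = 11.74.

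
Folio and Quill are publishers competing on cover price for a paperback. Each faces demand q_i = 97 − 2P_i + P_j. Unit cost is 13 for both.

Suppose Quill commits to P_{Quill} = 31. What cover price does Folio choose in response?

38.5

Folio's profit: π = (P_{Folio} − 13)(97 − 2P_{Folio} + P_{Quill}).
∂π/∂P_{Folio} = 123 − 4P_{Folio} + P_{Quill} = 0 ⇒ P_{Folio} = 30.75 + 0.25P_{Quill}.
At P_{Quill} = 31: P_{Folio} = 30.75 + 0.25·31 = 38.5.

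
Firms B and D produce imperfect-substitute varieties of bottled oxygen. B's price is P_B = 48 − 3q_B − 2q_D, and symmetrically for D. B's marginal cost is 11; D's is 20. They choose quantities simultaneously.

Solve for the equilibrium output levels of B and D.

Firm B's profit: π = q_B(48 − 3q_B − 2q_D) − 11q_B.
∂π/∂q_B = 37 − 6q_B − 2q_D = 0 ⇒ q_B = 37/6 − (1/3)q_D.
Similarly q_D = 14/3 − (1/3)q_B.
Plugging q_D into B's best response: q_B = 37/6 − (1/3)(14/3 − (1/3)q_B) ⇒ (8/9)q_B = 83/18, so q_B = 5.1875.
Then q_D = 14/3 − (1/3)·5.1875 = 2.9375.

5.1875, 2.9375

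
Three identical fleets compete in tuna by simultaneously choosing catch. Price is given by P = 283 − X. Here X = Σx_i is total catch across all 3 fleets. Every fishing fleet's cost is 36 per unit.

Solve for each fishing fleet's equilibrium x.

61.75

A representative fishing fleet's profit is π_i = x_i(283 − X) − 36x_i, with X = x_i + Σ_{j≠i} x_j.
First-order condition: 247 − 2x_i − Σ_{j≠i} x_j = 0.
In a symmetric equilibrium every fishing fleet chooses the same x, so Σ_{j≠i} x_j = 2x. The condition becomes 247 − 4x = 0, giving x = 247/4 = 61.75.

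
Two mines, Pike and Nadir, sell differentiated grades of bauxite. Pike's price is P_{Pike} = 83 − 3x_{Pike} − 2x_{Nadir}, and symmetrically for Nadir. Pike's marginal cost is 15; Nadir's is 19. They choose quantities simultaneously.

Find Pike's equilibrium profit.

Mine Pike's profit: π = x_{Pike}(83 − 3x_{Pike} − 2x_{Nadir}) − 15x_{Pike}.
∂π/∂x_{Pike} = 68 − 6x_{Pike} − 2x_{Nadir} = 0 ⇒ x_{Pike} = 34/3 − (1/3)x_{Nadir}.
Similarly x_{Nadir} = 32/3 − (1/3)x_{Pike}.
Plugging x_{Nadir} into Pike's best response: x_{Pike} = 34/3 − (1/3)(32/3 − (1/3)x_{Pike}) ⇒ (8/9)x_{Pike} = 70/9, so x_{Pike} = 8.75.
Then x_{Nadir} = 32/3 − (1/3)·8.75 = 7.75.
P_{Pike} = 83 − 3·8.75 − 2·7.75 = 41.25.
Profit = (41.25 − 15)·8.75 = 229.6875.

229.6875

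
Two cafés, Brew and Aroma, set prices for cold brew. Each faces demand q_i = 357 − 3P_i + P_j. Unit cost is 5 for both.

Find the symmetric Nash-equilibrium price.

Brew's profit: π = (P_{Brew} − 5)(357 − 3P_{Brew} + P_{Aroma}).
∂π/∂P_{Brew} = 372 − 6P_{Brew} + P_{Aroma} = 0 ⇒ P_{Brew} = 62 + (1/6)P_{Aroma}.
By symmetry P_{Aroma} = P_{Brew}; substituting into the reaction function, (5/6)P_{Brew} = 62 and P_{Brew} = 74.4.

74.4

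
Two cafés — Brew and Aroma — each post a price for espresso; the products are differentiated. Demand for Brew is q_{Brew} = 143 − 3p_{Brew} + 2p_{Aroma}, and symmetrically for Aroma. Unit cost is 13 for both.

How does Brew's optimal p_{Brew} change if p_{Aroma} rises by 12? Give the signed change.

4

Brew's profit: π = (p_{Brew} − 13)(143 − 3p_{Brew} + 2p_{Aroma}).
∂π/∂p_{Brew} = 182 − 6p_{Brew} + 2p_{Aroma} = 0 ⇒ p_{Brew} = 91/3 + (1/3)p_{Aroma}.
The reaction-function slope is 1/3, so a 12-unit rise in p_{Aroma} moves p_{Brew} by 1/3 × 12 = 4. Brew's best response rises — the actions are strategic complements.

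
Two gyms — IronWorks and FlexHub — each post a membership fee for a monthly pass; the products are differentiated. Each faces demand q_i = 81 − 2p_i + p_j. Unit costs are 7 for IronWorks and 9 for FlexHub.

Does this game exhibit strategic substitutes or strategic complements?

IronWorks's profit: π = (p_{IronWorks} − 7)(81 − 2p_{IronWorks} + p_{FlexHub}).
∂π/∂p_{IronWorks} = 95 − 4p_{IronWorks} + p_{FlexHub} = 0 ⇒ p_{IronWorks} = 23.75 + 0.25p_{FlexHub}.
The best-response slope dp_{IronWorks}/dp_{FlexHub} = 0.25 > 0: the reaction function is upward-sloping, so the choices are strategic complements.

strategic complements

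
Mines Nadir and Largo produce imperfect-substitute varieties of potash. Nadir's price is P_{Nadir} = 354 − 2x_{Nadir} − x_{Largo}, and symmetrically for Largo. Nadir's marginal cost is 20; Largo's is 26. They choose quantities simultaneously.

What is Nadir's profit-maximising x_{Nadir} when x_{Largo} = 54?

Mine Nadir's profit: π = x_{Nadir}(354 − 2x_{Nadir} − x_{Largo}) − 20x_{Nadir}.
∂π/∂x_{Nadir} = 334 − 4x_{Nadir} − x_{Largo} = 0 ⇒ x_{Nadir} = 83.5 − 0.25x_{Largo}.
At x_{Largo} = 54: x_{Nadir} = 83.5 − 0.25·54 = 70.

70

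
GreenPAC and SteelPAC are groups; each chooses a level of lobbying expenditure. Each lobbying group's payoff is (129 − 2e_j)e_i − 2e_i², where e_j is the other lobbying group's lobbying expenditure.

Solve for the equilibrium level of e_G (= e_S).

GreenPAC's payoff is (129 − 2e_S)e_G − 2e_G².
∂π/∂e_G = 129 − 2e_S − 4e_G = 0, so e_G = 32.25 − 0.5e_S.
The game is symmetric, so in equilibrium e_S = e_G: the reaction function gives 1.5e_G = 32.25, hence e_G = 21.5.

21.5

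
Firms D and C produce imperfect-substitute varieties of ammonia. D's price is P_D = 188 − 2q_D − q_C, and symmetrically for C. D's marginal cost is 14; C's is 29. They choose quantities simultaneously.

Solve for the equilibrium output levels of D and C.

35.8, 30.8

Firm D's profit: π = q_D(188 − 2q_D − q_C) − 14q_D.
∂π/∂q_D = 174 − 4q_D − q_C = 0 ⇒ q_D = 43.5 − 0.25q_C.
Similarly q_C = 39.75 − 0.25q_D.
Substituting the second reaction function into the first: q_D = 43.5 − 0.25(39.75 − 0.25q_D), which gives 0.9375q_D = 33.5625 ⇒ q_D = 35.8.
Then q_C = 39.75 − 0.25·35.8 = 30.8.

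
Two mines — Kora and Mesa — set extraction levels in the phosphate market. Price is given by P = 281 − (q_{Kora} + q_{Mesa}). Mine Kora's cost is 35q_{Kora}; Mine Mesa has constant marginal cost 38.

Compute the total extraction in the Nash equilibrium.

Mine Kora's profit: π = q_{Kora}(281 − (q_{Kora} + q_{Mesa})) − 35q_{Kora}.
∂π/∂q_{Kora} = 246 − 2q_{Kora} − q_{Mesa} = 0, so q_{Kora} = 123 − 0.5q_{Mesa}.
By the same steps for Mesa: q_{Mesa} = 121.5 − 0.5q_{Kora}.
Substituting the second reaction function into the first: q_{Kora} = 123 − 0.5(121.5 − 0.5q_{Kora}), which gives 0.75q_{Kora} = 62.25 ⇒ q_{Kora} = 83.
Then q_{Mesa} = 121.5 − 0.5·83 = 80.
Total extraction: 83 + 80 = 163.

163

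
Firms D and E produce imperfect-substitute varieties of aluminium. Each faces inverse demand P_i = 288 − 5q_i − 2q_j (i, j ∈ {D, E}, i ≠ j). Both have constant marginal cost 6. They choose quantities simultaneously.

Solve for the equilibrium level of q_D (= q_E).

Firm D's profit: π = q_D(288 − 5q_D − 2q_E) − 6q_D.
∂π/∂q_D = 282 − 10q_D − 2q_E = 0 ⇒ q_D = 28.2 − 0.2q_E.
The game is symmetric, so in equilibrium q_E = q_D: the reaction function gives 1.2q_D = 28.2, hence q_D = 23.5.

23.5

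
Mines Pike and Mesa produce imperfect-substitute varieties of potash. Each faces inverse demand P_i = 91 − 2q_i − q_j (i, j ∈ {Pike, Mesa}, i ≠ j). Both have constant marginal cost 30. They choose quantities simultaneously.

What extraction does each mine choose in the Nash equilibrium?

12.2

Mine Pike's profit: π = q_{Pike}(91 − 2q_{Pike} − q_{Mesa}) − 30q_{Pike}.
∂π/∂q_{Pike} = 61 − 4q_{Pike} − q_{Mesa} = 0 ⇒ q_{Pike} = 15.25 − 0.25q_{Mesa}.
The game is symmetric, so in equilibrium q_{Mesa} = q_{Pike}: the reaction function gives 1.25q_{Pike} = 15.25, hence q_{Pike} = 12.2.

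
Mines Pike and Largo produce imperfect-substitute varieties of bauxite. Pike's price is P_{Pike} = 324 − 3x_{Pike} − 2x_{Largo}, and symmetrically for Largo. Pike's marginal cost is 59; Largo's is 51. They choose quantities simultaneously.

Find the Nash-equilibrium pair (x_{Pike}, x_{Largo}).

Mine Pike's profit: π = x_{Pike}(324 − 3x_{Pike} − 2x_{Largo}) − 59x_{Pike}.
∂π/∂x_{Pike} = 265 − 6x_{Pike} − 2x_{Largo} = 0 ⇒ x_{Pike} = 265/6 − (1/3)x_{Largo}.
Similarly x_{Largo} = 45.5 − (1/3)x_{Pike}.
Substituting the second reaction function into the first: x_{Pike} = 265/6 − (1/3)(45.5 − (1/3)x_{Pike}), which gives (8/9)x_{Pike} = 29 ⇒ x_{Pike} = 32.625.
Then x_{Largo} = 45.5 − (1/3)·32.625 = 34.625.

32.625, 34.625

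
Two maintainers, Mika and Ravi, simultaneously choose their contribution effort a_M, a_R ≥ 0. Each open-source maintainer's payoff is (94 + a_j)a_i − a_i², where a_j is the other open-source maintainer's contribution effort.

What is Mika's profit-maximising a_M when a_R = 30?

Mika's payoff is (94 + a_R)a_M − a_M².
∂π/∂a_M = 94 + a_R − 2a_M = 0, so a_M = 47 + 0.5a_R.
At a_R = 30: a_M = 47 + 0.5·30 = 62.

62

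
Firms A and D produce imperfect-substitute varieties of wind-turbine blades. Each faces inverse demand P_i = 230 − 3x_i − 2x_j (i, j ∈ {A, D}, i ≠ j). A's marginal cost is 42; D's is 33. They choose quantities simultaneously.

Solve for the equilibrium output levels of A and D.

22.9375, 25.1875

Firm A's profit: π = x_A(230 − 3x_A − 2x_D) − 42x_A.
∂π/∂x_A = 188 − 6x_A − 2x_D = 0 ⇒ x_A = 94/3 − (1/3)x_D.
Similarly x_D = 197/6 − (1/3)x_A.
Substituting the second reaction function into the first: x_A = 94/3 − (1/3)(197/6 − (1/3)x_A), which gives (8/9)x_A = 367/18 ⇒ x_A = 22.9375.
Then x_D = 197/6 − (1/3)·22.9375 = 25.1875.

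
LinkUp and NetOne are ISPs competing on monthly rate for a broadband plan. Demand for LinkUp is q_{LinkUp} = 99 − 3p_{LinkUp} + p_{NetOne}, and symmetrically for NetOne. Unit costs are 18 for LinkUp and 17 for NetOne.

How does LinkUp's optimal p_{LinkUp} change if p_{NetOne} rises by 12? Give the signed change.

LinkUp's profit: π = (p_{LinkUp} − 18)(99 − 3p_{LinkUp} + p_{NetOne}).
∂π/∂p_{LinkUp} = 153 − 6p_{LinkUp} + p_{NetOne} = 0 ⇒ p_{LinkUp} = 25.5 + (1/6)p_{NetOne}.
The reaction-function slope is 1/6, so a 12-unit rise in p_{NetOne} moves p_{LinkUp} by 1/6 × 12 = 2. LinkUp's best response rises — the actions are strategic complements.

2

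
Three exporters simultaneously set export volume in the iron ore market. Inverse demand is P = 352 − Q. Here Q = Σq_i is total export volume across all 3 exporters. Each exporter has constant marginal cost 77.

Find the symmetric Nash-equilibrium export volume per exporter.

A representative exporter's profit is π_i = q_i(352 − Q) − 77q_i, with Q = q_i + Σ_{j≠i} q_j.
First-order condition: 275 − 2q_i − Σ_{j≠i} q_j = 0.
With identical exporters, set every q_j = q: then 275 − 2q − 2q = 0, i.e. q = 275/4 = 68.75.

68.75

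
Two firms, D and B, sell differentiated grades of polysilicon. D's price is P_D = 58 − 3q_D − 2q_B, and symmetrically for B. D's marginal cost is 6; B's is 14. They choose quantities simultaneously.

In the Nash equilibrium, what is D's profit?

147

Firm D's profit: π = q_D(58 − 3q_D − 2q_B) − 6q_D.
∂π/∂q_D = 52 − 6q_D − 2q_B = 0 ⇒ q_D = 26/3 − (1/3)q_B.
Similarly q_B = 22/3 − (1/3)q_D.
Plugging q_B into D's best response: q_D = 26/3 − (1/3)(22/3 − (1/3)q_D) ⇒ (8/9)q_D = 56/9, so q_D = 7.
Then q_B = 22/3 − (1/3)·7 = 5.
P_D = 58 − 3·7 − 2·5 = 27.
Profit = (27 − 6)·7 = 147.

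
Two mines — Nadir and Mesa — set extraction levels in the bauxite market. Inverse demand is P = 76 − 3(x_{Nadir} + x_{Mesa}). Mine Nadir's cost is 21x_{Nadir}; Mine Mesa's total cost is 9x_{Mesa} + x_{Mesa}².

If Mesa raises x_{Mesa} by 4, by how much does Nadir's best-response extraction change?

Mine Nadir's profit: π = x_{Nadir}(76 − 3(x_{Nadir} + x_{Mesa})) − 21x_{Nadir}.
∂π/∂x_{Nadir} = 55 − 6x_{Nadir} − 3x_{Mesa} = 0, so x_{Nadir} = 55/6 − 0.5x_{Mesa}.
The reaction-function slope is −0.5, so a 4-unit rise in x_{Mesa} moves x_{Nadir} by −0.5 × 4 = −2. Nadir's best response falls — the actions are strategic substitutes.

-2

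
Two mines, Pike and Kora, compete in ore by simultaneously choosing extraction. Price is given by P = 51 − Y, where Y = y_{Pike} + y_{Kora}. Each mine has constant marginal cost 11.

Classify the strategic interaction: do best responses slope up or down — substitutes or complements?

Mine Pike's profit: π = y_{Pike}(51 − (y_{Pike} + y_{Kora})) − 11y_{Pike}.
∂π/∂y_{Pike} = 40 − 2y_{Pike} − y_{Kora} = 0, so y_{Pike} = 20 − 0.5y_{Kora}.
The best-response slope dy_{Pike}/dy_{Kora} = −0.5 < 0: the reaction function is downward-sloping, so the choices are strategic substitutes.

strategic substitutes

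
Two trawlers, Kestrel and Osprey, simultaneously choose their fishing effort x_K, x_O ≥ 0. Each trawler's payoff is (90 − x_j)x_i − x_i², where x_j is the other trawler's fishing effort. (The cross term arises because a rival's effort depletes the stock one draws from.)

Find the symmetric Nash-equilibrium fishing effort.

Kestrel's payoff is (90 − x_O)x_K − x_K².
∂π/∂x_K = 90 − x_O − 2x_K = 0, so x_K = 45 − 0.5x_O.
Setting x_K = x_O in the reaction function: x_K = 45 − 0.5x_K, so x_K = 45 / 1.5 = 30.

30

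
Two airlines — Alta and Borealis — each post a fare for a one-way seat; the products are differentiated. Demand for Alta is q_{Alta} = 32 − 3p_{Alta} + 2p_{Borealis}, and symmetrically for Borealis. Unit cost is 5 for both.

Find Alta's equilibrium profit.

Alta's profit: π = (p_{Alta} − 5)(32 − 3p_{Alta} + 2p_{Borealis}).
∂π/∂p_{Alta} = 47 − 6p_{Alta} + 2p_{Borealis} = 0 ⇒ p_{Alta} = 47/6 + (1/3)p_{Borealis}.
By symmetry p_{Borealis} = p_{Alta}; substituting into the reaction function, (2/3)p_{Alta} = 47/6 and p_{Alta} = 11.75.
q_{Alta} = 32 − 3·11.75 + 2·11.75 = 20.25.
Profit = (11.75 − 5)·20.25 = 136.6875.

136.6875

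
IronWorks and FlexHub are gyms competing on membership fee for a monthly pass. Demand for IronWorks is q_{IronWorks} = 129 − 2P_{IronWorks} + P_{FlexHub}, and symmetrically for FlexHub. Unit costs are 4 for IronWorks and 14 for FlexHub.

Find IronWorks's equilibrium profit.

IronWorks's profit: π = (P_{IronWorks} − 4)(129 − 2P_{IronWorks} + P_{FlexHub}).
∂π/∂P_{IronWorks} = 137 − 4P_{IronWorks} + P_{FlexHub} = 0 ⇒ P_{IronWorks} = 34.25 + 0.25P_{FlexHub}.
Similarly P_{FlexHub} = 39.25 + 0.25P_{IronWorks}.
Plugging P_{FlexHub} into IronWorks's best response: P_{IronWorks} = 34.25 + 0.25(39.25 + 0.25P_{IronWorks}) ⇒ 0.9375P_{IronWorks} = 44.0625, so P_{IronWorks} = 47.
Then P_{FlexHub} = 39.25 + 0.25·47 = 51.
q_{IronWorks} = 129 − 2·47 + 51 = 86.
Profit = (47 − 4)·86 = 3698.

3698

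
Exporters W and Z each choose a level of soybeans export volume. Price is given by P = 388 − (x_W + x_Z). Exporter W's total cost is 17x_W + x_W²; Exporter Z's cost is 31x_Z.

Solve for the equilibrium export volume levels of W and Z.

Exporter W's profit: π = x_W(388 − (x_W + x_Z)) − 17x_W − x_W².
∂π/∂x_W = 371 − 4x_W − x_Z = 0, so x_W = 92.75 − 0.25x_Z.
For Z: ∂π/∂x_Z = 357 − 2x_Z − x_W = 0 ⇒ x_Z = 178.5 − 0.5x_W.
Solving the two reaction functions simultaneously: (1 − (−0.25)(−0.5))x_W = 92.75 − 0.25·178.5, so 0.875x_W = 48.125 and x_W = 55.
Then x_Z = 178.5 − 0.5·55 = 151.

55, 151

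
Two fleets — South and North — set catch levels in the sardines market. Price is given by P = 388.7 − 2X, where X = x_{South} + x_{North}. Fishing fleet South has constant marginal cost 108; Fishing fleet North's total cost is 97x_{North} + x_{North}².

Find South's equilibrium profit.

Fishing fleet South's profit: π = x_{South}(388.7 − 2(x_{South} + x_{North})) − 108x_{South}.
∂π/∂x_{South} = 280.7 − 4x_{South} − 2x_{North} = 0, so x_{South} = 70.175 − 0.5x_{North}.
For North: ∂π/∂x_{North} = 291.7 − 6x_{North} − 2x_{South} = 0 ⇒ x_{North} = 2917/60 − (1/3)x_{South}.
Substituting the second reaction function into the first: x_{South} = 70.175 − 0.5(2917/60 − (1/3)x_{South}), which gives (5/6)x_{South} = 688/15 ⇒ x_{South} = 55.04.
Then x_{North} = 2917/60 − (1/3)·55.04 = 30.27.
Price P = 388.7 − 2·85.31 = 218.08.
South's profit: (218.08 − 108)·55.04 = 6058.8032.

6058.8032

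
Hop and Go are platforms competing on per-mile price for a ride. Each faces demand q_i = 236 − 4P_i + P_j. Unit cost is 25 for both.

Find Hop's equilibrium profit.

Hop's profit: π = (P_{Hop} − 25)(236 − 4P_{Hop} + P_{Go}).
∂π/∂P_{Hop} = 336 − 8P_{Hop} + P_{Go} = 0 ⇒ P_{Hop} = 42 + 0.125P_{Go}.
Setting P_{Hop} = P_{Go} in the reaction function: P_{Hop} = 42 + 0.125P_{Hop}, so P_{Hop} = 42 / 0.875 = 48.
q_{Hop} = 236 − 4·48 + 48 = 92.
Profit = (48 − 25)·92 = 2116.

2116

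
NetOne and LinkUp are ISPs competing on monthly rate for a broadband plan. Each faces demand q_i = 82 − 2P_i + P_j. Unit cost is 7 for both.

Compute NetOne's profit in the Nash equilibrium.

1250

NetOne's profit: π = (P_{NetOne} − 7)(82 − 2P_{NetOne} + P_{LinkUp}).
∂π/∂P_{NetOne} = 96 − 4P_{NetOne} + P_{LinkUp} = 0 ⇒ P_{NetOne} = 24 + 0.25P_{LinkUp}.
The game is symmetric, so in equilibrium P_{LinkUp} = P_{NetOne}: the reaction function gives 0.75P_{NetOne} = 24, hence P_{NetOne} = 32.
q_{NetOne} = 82 − 2·32 + 32 = 50.
Profit = (32 − 7)·50 = 1250.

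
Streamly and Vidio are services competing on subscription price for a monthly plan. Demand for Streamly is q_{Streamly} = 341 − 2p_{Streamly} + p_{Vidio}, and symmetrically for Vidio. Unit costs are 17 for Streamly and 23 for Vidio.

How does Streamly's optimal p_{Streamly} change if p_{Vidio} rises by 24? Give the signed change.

6

Streamly's profit: π = (p_{Streamly} − 17)(341 − 2p_{Streamly} + p_{Vidio}).
∂π/∂p_{Streamly} = 375 − 4p_{Streamly} + p_{Vidio} = 0 ⇒ p_{Streamly} = 93.75 + 0.25p_{Vidio}.
The reaction-function slope is 0.25, so a 24-unit rise in p_{Vidio} moves p_{Streamly} by 0.25 × 24 = 6. Streamly's best response rises — the actions are strategic complements.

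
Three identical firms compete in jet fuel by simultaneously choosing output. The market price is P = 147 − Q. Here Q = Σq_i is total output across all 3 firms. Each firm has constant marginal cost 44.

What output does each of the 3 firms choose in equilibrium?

25.75

A representative firm's profit is π_i = q_i(147 − Q) − 44q_i, with Q = q_i + Σ_{j≠i} q_j.
First-order condition: 103 − 2q_i − Σ_{j≠i} q_j = 0.
With identical firms, set every q_j = q: then 103 − 2q − 2q = 0, i.e. q = 103/4 = 25.75.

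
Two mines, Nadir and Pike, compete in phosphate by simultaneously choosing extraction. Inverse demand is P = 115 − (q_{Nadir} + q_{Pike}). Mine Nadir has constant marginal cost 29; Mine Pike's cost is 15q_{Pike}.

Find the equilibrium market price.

Mine Nadir's profit: π = q_{Nadir}(115 − (q_{Nadir} + q_{Pike})) − 29q_{Nadir}.
∂π/∂q_{Nadir} = 86 − 2q_{Nadir} − q_{Pike} = 0, so q_{Nadir} = 43 − 0.5q_{Pike}.
By the same steps for Pike: q_{Pike} = 50 − 0.5q_{Nadir}.
Substituting the second reaction function into the first: q_{Nadir} = 43 − 0.5(50 − 0.5q_{Nadir}), which gives 0.75q_{Nadir} = 18 ⇒ q_{Nadir} = 24.
Then q_{Pike} = 50 − 0.5·24 = 38.
Equilibrium price: P = 115 − 62 = 53.

53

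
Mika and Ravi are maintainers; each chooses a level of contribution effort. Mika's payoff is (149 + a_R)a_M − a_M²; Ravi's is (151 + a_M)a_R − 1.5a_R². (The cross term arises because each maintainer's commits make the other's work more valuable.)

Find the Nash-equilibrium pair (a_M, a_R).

Expanding Mika's payoff: 149a_M + a_Ra_M − a_M².
∂π/∂a_M = 149 + a_R − 2a_M = 0, so a_M = 74.5 + 0.5a_R.
Likewise for Ravi: a_R = 151/3 + (1/3)a_M.
Substituting the second reaction function into the first: a_M = 74.5 + 0.5(151/3 + (1/3)a_M), which gives (5/6)a_M = 299/3 ⇒ a_M = 119.6.
Then a_R = 151/3 + (1/3)·119.6 = 90.2.

119.6, 90.2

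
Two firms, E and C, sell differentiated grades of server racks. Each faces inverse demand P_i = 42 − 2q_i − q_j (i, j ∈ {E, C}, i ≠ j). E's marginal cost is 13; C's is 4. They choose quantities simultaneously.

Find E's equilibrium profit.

54.08

Firm E's profit: π = q_E(42 − 2q_E − q_C) − 13q_E.
∂π/∂q_E = 29 − 4q_E − q_C = 0 ⇒ q_E = 7.25 − 0.25q_C.
Similarly q_C = 9.5 − 0.25q_E.
Plugging q_C into E's best response: q_E = 7.25 − 0.25(9.5 − 0.25q_E) ⇒ 0.9375q_E = 4.875, so q_E = 5.2.
Then q_C = 9.5 − 0.25·5.2 = 8.2.
P_E = 42 − 2·5.2 − 8.2 = 23.4.
Profit = (23.4 − 13)·5.2 = 54.08.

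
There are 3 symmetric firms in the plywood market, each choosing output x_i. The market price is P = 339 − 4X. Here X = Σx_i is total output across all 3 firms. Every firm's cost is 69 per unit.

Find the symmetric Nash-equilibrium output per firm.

16.875

A representative firm's profit is π_i = x_i(339 − 4X) − 69x_i, with X = x_i + Σ_{j≠i} x_j.
First-order condition: 270 − 8x_i − 4Σ_{j≠i} x_j = 0.
With identical firms, set every x_j = x: then 270 − 8x − 8x = 0, i.e. x = 270/16 = 16.875.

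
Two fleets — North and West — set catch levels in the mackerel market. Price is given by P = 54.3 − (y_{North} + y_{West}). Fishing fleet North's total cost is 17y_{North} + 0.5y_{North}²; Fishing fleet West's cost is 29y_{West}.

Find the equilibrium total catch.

Fishing fleet North's profit: π = y_{North}(54.3 − (y_{North} + y_{West})) − 17y_{North} − 0.5y_{North}².
∂π/∂y_{North} = 37.3 − 3y_{North} − y_{West} = 0, so y_{North} = 373/30 − (1/3)y_{West}.
For West: ∂π/∂y_{West} = 25.3 − 2y_{West} − y_{North} = 0 ⇒ y_{West} = 12.65 − 0.5y_{North}.
Solving the two reaction functions simultaneously: (1 − (−1/3)(−0.5))y_{North} = 373/30 − (1/3)·12.65, so (5/6)y_{North} = 493/60 and y_{North} = 9.86.
Then y_{West} = 12.65 − 0.5·9.86 = 7.72.
Total catch: 9.86 + 7.72 = 17.58.

17.58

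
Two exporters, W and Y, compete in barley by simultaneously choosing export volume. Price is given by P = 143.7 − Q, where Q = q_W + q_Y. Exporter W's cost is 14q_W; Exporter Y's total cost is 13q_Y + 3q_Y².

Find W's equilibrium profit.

3655.4116

Exporter W's profit: π = q_W(143.7 − (q_W + q_Y)) − 14q_W.
∂π/∂q_W = 129.7 − 2q_W − q_Y = 0, so q_W = 64.85 − 0.5q_Y.
For Y: ∂π/∂q_Y = 130.7 − 8q_Y − q_W = 0 ⇒ q_Y = 16.3375 − 0.125q_W.
Solving the two reaction functions simultaneously: (1 − (−0.5)(−0.125))q_W = 64.85 − 0.5·16.3375, so 0.9375q_W = 9069/160 and q_W = 60.46.
Then q_Y = 16.3375 − 0.125·60.46 = 8.78.
Price P = 143.7 − 69.24 = 74.46.
W's profit: (74.46 − 14)·60.46 = 3655.4116.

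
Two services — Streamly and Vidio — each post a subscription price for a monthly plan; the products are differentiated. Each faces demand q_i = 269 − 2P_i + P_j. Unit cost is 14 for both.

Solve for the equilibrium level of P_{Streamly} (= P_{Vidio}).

99

Streamly's profit: π = (P_{Streamly} − 14)(269 − 2P_{Streamly} + P_{Vidio}).
∂π/∂P_{Streamly} = 297 − 4P_{Streamly} + P_{Vidio} = 0 ⇒ P_{Streamly} = 74.25 + 0.25P_{Vidio}.
The game is symmetric, so in equilibrium P_{Vidio} = P_{Streamly}: the reaction function gives 0.75P_{Streamly} = 74.25, hence P_{Streamly} = 99.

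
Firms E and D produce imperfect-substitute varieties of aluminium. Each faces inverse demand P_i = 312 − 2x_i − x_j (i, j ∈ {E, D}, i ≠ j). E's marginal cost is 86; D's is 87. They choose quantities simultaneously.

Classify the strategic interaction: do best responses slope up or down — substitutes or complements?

Firm E's profit: π = x_E(312 − 2x_E − x_D) − 86x_E.
∂π/∂x_E = 226 − 4x_E − x_D = 0 ⇒ x_E = 56.5 − 0.25x_D.
The best-response slope dx_E/dx_D = −0.25 < 0: the reaction function is downward-sloping, so the choices are strategic substitutes.

strategic substitutes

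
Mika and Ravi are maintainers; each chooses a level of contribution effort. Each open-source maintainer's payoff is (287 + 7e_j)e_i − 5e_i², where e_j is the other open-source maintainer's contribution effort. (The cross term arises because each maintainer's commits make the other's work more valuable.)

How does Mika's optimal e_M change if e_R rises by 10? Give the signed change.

Mika's payoff is (287 + 7e_R)e_M − 5e_M².
∂π/∂e_M = 287 + 7e_R − 10e_M = 0, so e_M = 28.7 + 0.7e_R.
The reaction-function slope is 0.7, so a 10-unit rise in e_R moves e_M by 0.7 × 10 = 7. Mika's best response rises — the actions are strategic complements.

7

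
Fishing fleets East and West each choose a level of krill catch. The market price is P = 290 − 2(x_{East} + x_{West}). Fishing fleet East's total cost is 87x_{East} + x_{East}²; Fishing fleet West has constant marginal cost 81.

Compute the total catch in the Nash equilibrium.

62.1

Fishing fleet East's profit: π = x_{East}(290 − 2(x_{East} + x_{West})) − 87x_{East} − x_{East}².
∂π/∂x_{East} = 203 − 6x_{East} − 2x_{West} = 0, so x_{East} = 203/6 − (1/3)x_{West}.
For West: ∂π/∂x_{West} = 209 − 4x_{West} − 2x_{East} = 0 ⇒ x_{West} = 52.25 − 0.5x_{East}.
Plugging x_{West} into East's best response: x_{East} = 203/6 − (1/3)(52.25 − 0.5x_{East}) ⇒ (5/6)x_{East} = 197/12, so x_{East} = 19.7.
Then x_{West} = 52.25 − 0.5·19.7 = 42.4.
Total catch: 19.7 + 42.4 = 62.1.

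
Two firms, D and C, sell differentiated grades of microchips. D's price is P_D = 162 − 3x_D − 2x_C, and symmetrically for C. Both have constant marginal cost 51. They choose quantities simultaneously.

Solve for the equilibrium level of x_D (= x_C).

13.875

Firm D's profit: π = x_D(162 − 3x_D − 2x_C) − 51x_D.
∂π/∂x_D = 111 − 6x_D − 2x_C = 0 ⇒ x_D = 18.5 − (1/3)x_C.
By symmetry x_C = x_D; substituting into the reaction function, (4/3)x_D = 18.5 and x_D = 13.875.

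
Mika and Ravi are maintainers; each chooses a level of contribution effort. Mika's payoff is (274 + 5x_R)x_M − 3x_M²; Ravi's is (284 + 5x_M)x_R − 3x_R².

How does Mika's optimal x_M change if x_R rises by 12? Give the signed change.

10

Expanding Mika's payoff: 274x_M + 5x_Rx_M − 3x_M².
∂π/∂x_M = 274 + 5x_R − 6x_M = 0, so x_M = 137/3 + (5/6)x_R.
The reaction-function slope is 5/6, so a 12-unit rise in x_R moves x_M by 5/6 × 12 = 10. Mika's best response rises — the actions are strategic complements.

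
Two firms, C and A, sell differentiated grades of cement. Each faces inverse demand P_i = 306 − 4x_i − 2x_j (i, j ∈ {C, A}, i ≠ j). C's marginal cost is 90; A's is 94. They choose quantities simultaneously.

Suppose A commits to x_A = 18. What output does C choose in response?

22.5

Firm C's profit: π = x_C(306 − 4x_C − 2x_A) − 90x_C.
∂π/∂x_C = 216 − 8x_C − 2x_A = 0 ⇒ x_C = 27 − 0.25x_A.
At x_A = 18: x_C = 27 − 0.25·18 = 22.5.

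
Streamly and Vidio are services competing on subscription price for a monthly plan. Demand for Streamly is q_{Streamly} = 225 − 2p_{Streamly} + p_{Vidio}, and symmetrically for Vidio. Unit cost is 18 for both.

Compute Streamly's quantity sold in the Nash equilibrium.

138

Streamly's profit: π = (p_{Streamly} − 18)(225 − 2p_{Streamly} + p_{Vidio}).
∂π/∂p_{Streamly} = 261 − 4p_{Streamly} + p_{Vidio} = 0 ⇒ p_{Streamly} = 65.25 + 0.25p_{Vidio}.
Setting p_{Streamly} = p_{Vidio} in the reaction function: p_{Streamly} = 65.25 + 0.25p_{Streamly}, so p_{Streamly} = 65.25 / 0.75 = 87.
q_{Streamly} = 225 − 2·87 + 87 = 138.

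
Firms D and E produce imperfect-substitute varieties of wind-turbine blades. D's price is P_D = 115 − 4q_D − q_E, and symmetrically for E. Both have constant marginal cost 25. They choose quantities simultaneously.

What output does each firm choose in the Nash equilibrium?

10

Firm D's profit: π = q_D(115 − 4q_D − q_E) − 25q_D.
∂π/∂q_D = 90 − 8q_D − q_E = 0 ⇒ q_D = 11.25 − 0.125q_E.
The game is symmetric, so in equilibrium q_E = q_D: the reaction function gives 1.125q_D = 11.25, hence q_D = 10.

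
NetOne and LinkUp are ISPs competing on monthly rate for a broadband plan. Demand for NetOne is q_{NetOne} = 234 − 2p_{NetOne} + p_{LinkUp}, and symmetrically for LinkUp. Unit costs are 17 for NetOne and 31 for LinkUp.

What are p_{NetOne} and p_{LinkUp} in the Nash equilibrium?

91.2, 96.8

NetOne's profit: π = (p_{NetOne} − 17)(234 − 2p_{NetOne} + p_{LinkUp}).
∂π/∂p_{NetOne} = 268 − 4p_{NetOne} + p_{LinkUp} = 0 ⇒ p_{NetOne} = 67 + 0.25p_{LinkUp}.
Similarly p_{LinkUp} = 74 + 0.25p_{NetOne}.
Substituting the second reaction function into the first: p_{NetOne} = 67 + 0.25(74 + 0.25p_{NetOne}), which gives 0.9375p_{NetOne} = 85.5 ⇒ p_{NetOne} = 91.2.
Then p_{LinkUp} = 74 + 0.25·91.2 = 96.8.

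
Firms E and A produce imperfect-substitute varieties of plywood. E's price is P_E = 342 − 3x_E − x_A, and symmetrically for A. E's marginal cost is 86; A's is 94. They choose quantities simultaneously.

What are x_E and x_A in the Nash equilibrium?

36.8, 35.2

Firm E's profit: π = x_E(342 − 3x_E − x_A) − 86x_E.
∂π/∂x_E = 256 − 6x_E − x_A = 0 ⇒ x_E = 128/3 − (1/6)x_A.
Similarly x_A = 124/3 − (1/6)x_E.
Plugging x_A into E's best response: x_E = 128/3 − (1/6)(124/3 − (1/6)x_E) ⇒ (35/36)x_E = 322/9, so x_E = 36.8.
Then x_A = 124/3 − (1/6)·36.8 = 35.2.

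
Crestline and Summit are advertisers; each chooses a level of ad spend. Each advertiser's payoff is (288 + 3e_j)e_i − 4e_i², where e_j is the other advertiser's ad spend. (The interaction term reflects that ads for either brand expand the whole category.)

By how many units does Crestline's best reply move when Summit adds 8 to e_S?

3

Crestline's payoff is (288 + 3e_S)e_C − 4e_C².
∂π/∂e_C = 288 + 3e_S − 8e_C = 0, so e_C = 36 + 0.375e_S.
The reaction-function slope is 0.375, so an 8-unit rise in e_S moves e_C by 0.375 × 8 = 3. Crestline's best response rises — the actions are strategic complements.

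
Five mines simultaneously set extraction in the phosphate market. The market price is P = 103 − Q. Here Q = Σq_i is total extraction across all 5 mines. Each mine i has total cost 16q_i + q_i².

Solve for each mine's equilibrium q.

10.875

A representative mine's profit is π_i = q_i(103 − Q) − 16q_i − q_i², with Q = q_i + Σ_{j≠i} q_j.
First-order condition: 87 − 4q_i − Σ_{j≠i} q_j = 0.
With identical mines, set every q_j = q: then 87 − 4q − 4q = 0, i.e. q = 87/8 = 10.875.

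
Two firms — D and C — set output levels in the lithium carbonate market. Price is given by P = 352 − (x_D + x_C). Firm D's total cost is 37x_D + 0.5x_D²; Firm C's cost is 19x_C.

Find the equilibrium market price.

Firm D's profit: π = x_D(352 − (x_D + x_C)) − 37x_D − 0.5x_D².
∂π/∂x_D = 315 − 3x_D − x_C = 0, so x_D = 105 − (1/3)x_C.
For C: ∂π/∂x_C = 333 − 2x_C − x_D = 0 ⇒ x_C = 166.5 − 0.5x_D.
Solving the two reaction functions simultaneously: (1 − (−1/3)(−0.5))x_D = 105 − (1/3)·166.5, so (5/6)x_D = 49.5 and x_D = 59.4.
Then x_C = 166.5 − 0.5·59.4 = 136.8.
Equilibrium price: P = 352 − 196.2 = 155.8.

155.8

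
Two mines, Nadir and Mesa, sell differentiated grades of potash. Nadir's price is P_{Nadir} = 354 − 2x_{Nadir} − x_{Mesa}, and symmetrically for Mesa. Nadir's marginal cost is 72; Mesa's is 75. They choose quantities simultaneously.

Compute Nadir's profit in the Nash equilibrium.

6407.12

Mine Nadir's profit: π = x_{Nadir}(354 − 2x_{Nadir} − x_{Mesa}) − 72x_{Nadir}.
∂π/∂x_{Nadir} = 282 − 4x_{Nadir} − x_{Mesa} = 0 ⇒ x_{Nadir} = 70.5 − 0.25x_{Mesa}.
Similarly x_{Mesa} = 69.75 − 0.25x_{Nadir}.
Substituting the second reaction function into the first: x_{Nadir} = 70.5 − 0.25(69.75 − 0.25x_{Nadir}), which gives 0.9375x_{Nadir} = 53.0625 ⇒ x_{Nadir} = 56.6.
Then x_{Mesa} = 69.75 − 0.25·56.6 = 55.6.
P_{Nadir} = 354 − 2·56.6 − 55.6 = 185.2.
Profit = (185.2 − 72)·56.6 = 6407.12.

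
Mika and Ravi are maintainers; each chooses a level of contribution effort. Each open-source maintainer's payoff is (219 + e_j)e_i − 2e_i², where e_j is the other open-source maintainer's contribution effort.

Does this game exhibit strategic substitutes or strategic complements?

Mika's payoff is (219 + e_R)e_M − 2e_M².
∂π/∂e_M = 219 + e_R − 4e_M = 0, so e_M = 54.75 + 0.25e_R.
The best-response slope de_M/de_R = 0.25 > 0: the reaction function is upward-sloping, so the choices are strategic complements.

strategic complements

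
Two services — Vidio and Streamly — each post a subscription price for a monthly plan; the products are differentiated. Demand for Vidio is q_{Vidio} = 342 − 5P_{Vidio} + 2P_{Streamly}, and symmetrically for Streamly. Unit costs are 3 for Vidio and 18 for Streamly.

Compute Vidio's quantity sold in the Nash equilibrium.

Vidio's profit: π = (P_{Vidio} − 3)(342 − 5P_{Vidio} + 2P_{Streamly}).
∂π/∂P_{Vidio} = 357 − 10P_{Vidio} + 2P_{Streamly} = 0 ⇒ P_{Vidio} = 35.7 + 0.2P_{Streamly}.
Similarly P_{Streamly} = 43.2 + 0.2P_{Vidio}.
Solving the two reaction functions simultaneously: (1 − (0.2)(0.2))P_{Vidio} = 35.7 + 0.2·43.2, so 0.96P_{Vidio} = 44.34 and P_{Vidio} = 46.1875.
Then P_{Streamly} = 43.2 + 0.2·46.1875 = 52.4375.
q_{Vidio} = 342 − 5·46.1875 + 2·52.4375 = 215.9375.

215.9375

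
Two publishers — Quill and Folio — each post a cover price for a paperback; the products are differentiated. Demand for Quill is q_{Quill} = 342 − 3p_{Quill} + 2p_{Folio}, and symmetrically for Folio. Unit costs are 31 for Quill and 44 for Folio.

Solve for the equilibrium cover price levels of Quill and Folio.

Quill's profit: π = (p_{Quill} − 31)(342 − 3p_{Quill} + 2p_{Folio}).
∂π/∂p_{Quill} = 435 − 6p_{Quill} + 2p_{Folio} = 0 ⇒ p_{Quill} = 72.5 + (1/3)p_{Folio}.
Similarly p_{Folio} = 79 + (1/3)p_{Quill}.
Substituting the second reaction function into the first: p_{Quill} = 72.5 + (1/3)(79 + (1/3)p_{Quill}), which gives (8/9)p_{Quill} = 593/6 ⇒ p_{Quill} = 111.1875.
Then p_{Folio} = 79 + (1/3)·111.1875 = 116.0625.

111.1875, 116.0625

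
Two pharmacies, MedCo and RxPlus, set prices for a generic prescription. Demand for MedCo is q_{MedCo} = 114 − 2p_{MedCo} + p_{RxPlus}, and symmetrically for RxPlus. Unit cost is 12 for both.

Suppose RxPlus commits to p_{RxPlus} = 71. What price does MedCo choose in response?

52.25

MedCo's profit: π = (p_{MedCo} − 12)(114 − 2p_{MedCo} + p_{RxPlus}).
∂π/∂p_{MedCo} = 138 − 4p_{MedCo} + p_{RxPlus} = 0 ⇒ p_{MedCo} = 34.5 + 0.25p_{RxPlus}.
At p_{RxPlus} = 71: p_{MedCo} = 34.5 + 0.25·71 = 52.25.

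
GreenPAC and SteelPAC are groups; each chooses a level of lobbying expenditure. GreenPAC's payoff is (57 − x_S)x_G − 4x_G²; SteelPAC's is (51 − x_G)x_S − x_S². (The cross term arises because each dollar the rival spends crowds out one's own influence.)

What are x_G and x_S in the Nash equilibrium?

Expanding GreenPAC's payoff: 57x_G − x_Sx_G − 4x_G².
∂π/∂x_G = 57 − x_S − 8x_G = 0, so x_G = 7.125 − 0.125x_S.
Likewise for SteelPAC: x_S = 25.5 − 0.5x_G.
Solving the two reaction functions simultaneously: (1 − (−0.125)(−0.5))x_G = 7.125 − 0.125·25.5, so 0.9375x_G = 3.9375 and x_G = 4.2.
Then x_S = 25.5 − 0.5·4.2 = 23.4.

4.2, 23.4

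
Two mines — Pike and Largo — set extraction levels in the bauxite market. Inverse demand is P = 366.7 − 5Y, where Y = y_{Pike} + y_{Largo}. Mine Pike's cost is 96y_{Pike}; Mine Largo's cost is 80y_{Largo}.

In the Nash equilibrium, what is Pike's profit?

Mine Pike's profit: π = y_{Pike}(366.7 − 5(y_{Pike} + y_{Largo})) − 96y_{Pike}.
∂π/∂y_{Pike} = 270.7 − 10y_{Pike} − 5y_{Largo} = 0, so y_{Pike} = 27.07 − 0.5y_{Largo}.
By the same steps for Largo: y_{Largo} = 28.67 − 0.5y_{Pike}.
Solving the two reaction functions simultaneously: (1 − (−0.5)(−0.5))y_{Pike} = 27.07 − 0.5·28.67, so 0.75y_{Pike} = 12.735 and y_{Pike} = 16.98.
Then y_{Largo} = 28.67 − 0.5·16.98 = 20.18.
Price P = 366.7 − 5·37.16 = 180.9.
Pike's profit: (180.9 − 96)·16.98 = 1441.602.

1441.602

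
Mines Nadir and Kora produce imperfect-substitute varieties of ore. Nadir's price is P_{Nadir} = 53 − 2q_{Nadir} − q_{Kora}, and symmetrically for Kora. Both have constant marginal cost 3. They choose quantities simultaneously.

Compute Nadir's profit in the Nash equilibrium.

Mine Nadir's profit: π = q_{Nadir}(53 − 2q_{Nadir} − q_{Kora}) − 3q_{Nadir}.
∂π/∂q_{Nadir} = 50 − 4q_{Nadir} − q_{Kora} = 0 ⇒ q_{Nadir} = 12.5 − 0.25q_{Kora}.
By symmetry q_{Kora} = q_{Nadir}; substituting into the reaction function, 1.25q_{Nadir} = 12.5 and q_{Nadir} = 10.
P_{Nadir} = 53 − 2·10 − 10 = 23.
Profit = (23 − 3)·10 = 200.

200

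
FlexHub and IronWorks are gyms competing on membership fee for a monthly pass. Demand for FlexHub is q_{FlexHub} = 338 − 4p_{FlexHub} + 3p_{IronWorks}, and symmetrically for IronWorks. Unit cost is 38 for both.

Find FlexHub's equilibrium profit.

FlexHub's profit: π = (p_{FlexHub} − 38)(338 − 4p_{FlexHub} + 3p_{IronWorks}).
∂π/∂p_{FlexHub} = 490 − 8p_{FlexHub} + 3p_{IronWorks} = 0 ⇒ p_{FlexHub} = 61.25 + 0.375p_{IronWorks}.
By symmetry p_{IronWorks} = p_{FlexHub}; substituting into the reaction function, 0.625p_{FlexHub} = 61.25 and p_{FlexHub} = 98.
q_{FlexHub} = 338 − 4·98 + 3·98 = 240.
Profit = (98 − 38)·240 = 14400.

14400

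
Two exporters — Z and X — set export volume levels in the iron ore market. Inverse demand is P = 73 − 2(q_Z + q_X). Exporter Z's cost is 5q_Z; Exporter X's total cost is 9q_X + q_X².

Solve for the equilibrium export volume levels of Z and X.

Exporter Z's profit: π = q_Z(73 − 2(q_Z + q_X)) − 5q_Z.
∂π/∂q_Z = 68 − 4q_Z − 2q_X = 0, so q_Z = 17 − 0.5q_X.
For X: ∂π/∂q_X = 64 − 6q_X − 2q_Z = 0 ⇒ q_X = 32/3 − (1/3)q_Z.
Solving the two reaction functions simultaneously: (1 − (−0.5)(−1/3))q_Z = 17 − 0.5·(32/3), so (5/6)q_Z = 35/3 and q_Z = 14.
Then q_X = 32/3 − (1/3)·14 = 6.

14, 6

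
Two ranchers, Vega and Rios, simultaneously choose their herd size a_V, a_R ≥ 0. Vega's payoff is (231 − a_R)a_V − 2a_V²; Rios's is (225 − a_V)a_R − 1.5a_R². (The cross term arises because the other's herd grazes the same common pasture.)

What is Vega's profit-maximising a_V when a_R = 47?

46

Expanding Vega's payoff: 231a_V − a_Ra_V − 2a_V².
∂π/∂a_V = 231 − a_R − 4a_V = 0, so a_V = 57.75 − 0.25a_R.
At a_R = 47: a_V = 57.75 − 0.25·47 = 46.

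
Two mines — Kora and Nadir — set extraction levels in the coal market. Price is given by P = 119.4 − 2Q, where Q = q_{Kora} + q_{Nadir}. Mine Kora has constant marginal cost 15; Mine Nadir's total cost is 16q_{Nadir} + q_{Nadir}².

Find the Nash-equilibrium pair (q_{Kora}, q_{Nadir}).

Mine Kora's profit: π = q_{Kora}(119.4 − 2(q_{Kora} + q_{Nadir})) − 15q_{Kora}.
∂π/∂q_{Kora} = 104.4 − 4q_{Kora} − 2q_{Nadir} = 0, so q_{Kora} = 26.1 − 0.5q_{Nadir}.
For Nadir: ∂π/∂q_{Nadir} = 103.4 − 6q_{Nadir} − 2q_{Kora} = 0 ⇒ q_{Nadir} = 517/30 − (1/3)q_{Kora}.
Substituting the second reaction function into the first: q_{Kora} = 26.1 − 0.5(517/30 − (1/3)q_{Kora}), which gives (5/6)q_{Kora} = 1049/60 ⇒ q_{Kora} = 20.98.
Then q_{Nadir} = 517/30 − (1/3)·20.98 = 10.24.

20.98, 10.24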